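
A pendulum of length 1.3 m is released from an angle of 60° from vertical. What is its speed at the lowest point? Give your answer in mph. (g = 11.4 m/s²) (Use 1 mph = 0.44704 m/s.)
h = L(1 − cosθ) = 1.3(1 − cos60°) = 0.65 m
v = √(2gh) = √(2·11.4·0.65) = 3.84968 m/s = 8.611 mph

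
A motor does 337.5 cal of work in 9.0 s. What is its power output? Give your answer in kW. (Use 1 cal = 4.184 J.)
Convert to SI: W = 1412.1 J, t = 9.0 s
P = W/t = 1412.1/9.0 = 156.9 W = 0.1569 kW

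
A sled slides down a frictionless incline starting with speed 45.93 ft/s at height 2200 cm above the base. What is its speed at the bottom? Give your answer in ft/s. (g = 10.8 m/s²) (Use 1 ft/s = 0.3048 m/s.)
Convert to SI: v₀ = 13.9995 m/s, h = 22.0 m
½mv₀² + mgh = ½mv² ⇒ v = √(v₀² + 2gh) = √(13.9995² + 2·10.8·22.0) = 25.9072 m/s = 85.0 ft/s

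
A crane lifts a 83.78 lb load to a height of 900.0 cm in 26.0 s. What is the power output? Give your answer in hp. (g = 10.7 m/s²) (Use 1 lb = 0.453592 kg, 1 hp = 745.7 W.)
Convert to SI: m = 38.0019 kg, h = 9.0 m, t = 26.0 s
P = mgh/t = (38.0019)(10.7)(9.0)/26.0 = 140.753 W = 0.1888 hp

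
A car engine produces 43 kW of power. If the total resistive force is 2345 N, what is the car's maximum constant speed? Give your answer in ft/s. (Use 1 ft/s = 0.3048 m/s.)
P = Fv ⇒ v = P/F = 43000 W/2345.0 N = 18.3369 m/s = 60.16 ft/s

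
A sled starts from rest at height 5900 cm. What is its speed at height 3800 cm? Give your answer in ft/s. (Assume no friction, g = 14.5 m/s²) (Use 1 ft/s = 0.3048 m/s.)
Convert to SI: h₁−h₂ = 21.0 m
mgh₁ = mgh₂ + ½mv² ⇒ v = √(2g(h₁−h₂)) = √(2·14.5·21.0) = 24.6779 m/s = 80.96 ft/s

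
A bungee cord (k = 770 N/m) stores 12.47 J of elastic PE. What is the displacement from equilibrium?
x = √(2·PE/k) = √(2·12.47/770) = 0.18 m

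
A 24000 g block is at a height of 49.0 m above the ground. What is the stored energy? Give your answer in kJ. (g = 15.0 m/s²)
Convert to SI: m = 24.0 kg, h = 49.0 m
PE = mgh = (24.0)(15.0)(49.0) = 17640.0 J = 17.64 kJ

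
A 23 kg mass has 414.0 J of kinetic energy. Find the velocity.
v = √(2·KE/m) = √(2·414.0/23) = 6.0 m/s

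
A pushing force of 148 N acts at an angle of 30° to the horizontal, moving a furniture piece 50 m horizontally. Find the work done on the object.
W = F·d·cosθ = (148)(50)cos(30°) = 6409 J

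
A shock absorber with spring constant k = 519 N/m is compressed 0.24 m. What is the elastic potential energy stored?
PE = ½kx² = ½(519)(0.24)² = 14.95 J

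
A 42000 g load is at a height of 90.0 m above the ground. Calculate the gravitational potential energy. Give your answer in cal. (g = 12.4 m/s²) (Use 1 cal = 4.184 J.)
Convert to SI: m = 42.0 kg, h = 90.0 m
PE = mgh = (42.0)(12.4)(90.0) = 46872.0 J = 11200 cal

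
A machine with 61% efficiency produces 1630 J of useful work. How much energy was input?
W_in = W_out/η = 1630/0.61 = 2672 J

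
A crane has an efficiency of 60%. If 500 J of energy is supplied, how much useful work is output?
W_out = η·W_in = 0.6·500 = 300.0 J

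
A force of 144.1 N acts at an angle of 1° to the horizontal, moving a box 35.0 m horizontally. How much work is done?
W = F·d·cosθ = (144.1)(35.0)cos(1°) = 5043 J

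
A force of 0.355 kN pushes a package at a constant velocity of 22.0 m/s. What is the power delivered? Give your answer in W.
Convert to SI: F = 355.0 N, v = 22.0 m/s
P = Fv = (355.0)(22.0) = 7810 W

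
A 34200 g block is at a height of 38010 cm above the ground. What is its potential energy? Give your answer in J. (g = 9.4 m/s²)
Convert to SI: m = 34.2 kg, h = 380.1 m
PE = mgh = (34.2)(9.4)(380.1) = 122200 J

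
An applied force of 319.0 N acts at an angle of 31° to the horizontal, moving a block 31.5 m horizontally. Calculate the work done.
W = F·d·cosθ = (319.0)(31.5)cos(31°) = 8613 J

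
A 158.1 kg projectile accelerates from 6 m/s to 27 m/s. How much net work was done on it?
W = ΔKE = ½m(v₂² − v₁²) = ½(158.1)(27² − 6²) = 54781.65 J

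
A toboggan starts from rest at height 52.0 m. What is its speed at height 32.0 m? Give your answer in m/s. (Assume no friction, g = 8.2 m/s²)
mgh₁ = mgh₂ + ½mv² ⇒ v = √(2g(h₁−h₂)) = √(2·8.2·20.0) = 18.11 m/s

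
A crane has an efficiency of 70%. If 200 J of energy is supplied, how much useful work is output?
W_out = η·W_in = 0.7·200 = 140.0 J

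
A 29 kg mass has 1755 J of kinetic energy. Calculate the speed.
v = √(2·KE/m) = √(2·1755/29) = 11.0 m/s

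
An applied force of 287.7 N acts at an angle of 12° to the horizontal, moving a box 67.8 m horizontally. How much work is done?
W = F·d·cosθ = (287.7)(67.8)cos(12°) = 19080 J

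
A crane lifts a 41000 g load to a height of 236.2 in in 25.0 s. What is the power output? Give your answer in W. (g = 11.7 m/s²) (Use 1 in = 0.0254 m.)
Convert to SI: m = 41.0 kg, h = 5.99948 m, t = 25.0 s
P = mgh/t = (41.0)(11.7)(5.99948)/25.0 = 115.1 W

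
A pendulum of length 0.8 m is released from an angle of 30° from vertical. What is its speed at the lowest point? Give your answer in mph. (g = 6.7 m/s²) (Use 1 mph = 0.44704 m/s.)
h = L(1 − cosθ) = 0.8(1 − cos30°) = 0.10718 m
v = √(2gh) = √(2·6.7·0.10718) = 1.19842 m/s = 2.681 mph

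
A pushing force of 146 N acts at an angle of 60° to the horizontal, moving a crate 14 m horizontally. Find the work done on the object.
W = F·d·cosθ = (146)(14)cos(60°) = 1022 J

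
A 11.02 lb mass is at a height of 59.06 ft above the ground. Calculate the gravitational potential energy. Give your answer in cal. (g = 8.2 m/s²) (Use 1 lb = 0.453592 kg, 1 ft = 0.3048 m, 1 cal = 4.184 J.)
Convert to SI: m = 4.99858 kg, h = 18.0015 m
PE = mgh = (4.99858)(8.2)(18.0015) = 737.852 J = 176.4 cal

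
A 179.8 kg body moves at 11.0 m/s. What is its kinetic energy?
KE = ½mv² = ½(179.8)(11.0)² = 10880 J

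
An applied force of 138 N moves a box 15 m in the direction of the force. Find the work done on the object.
W = F·d = (138)(15) = 2070 J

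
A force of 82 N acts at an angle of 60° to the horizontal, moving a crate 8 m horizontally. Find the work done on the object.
W = F·d·cosθ = (82)(8)cos(60°) = 328.0 J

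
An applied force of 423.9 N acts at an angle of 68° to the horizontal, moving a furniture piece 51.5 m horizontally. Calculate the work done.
W = F·d·cosθ = (423.9)(51.5)cos(68°) = 8178 J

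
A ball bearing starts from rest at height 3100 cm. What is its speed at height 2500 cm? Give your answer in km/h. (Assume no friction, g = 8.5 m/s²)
Convert to SI: h₁−h₂ = 6.0 m
mgh₁ = mgh₂ + ½mv² ⇒ v = √(2g(h₁−h₂)) = √(2·8.5·6.0) = 10.0995 m/s = 36.36 km/h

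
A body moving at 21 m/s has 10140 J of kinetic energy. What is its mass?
m = 2·KE/v² = 2·10140/(21)² = 45.99 kg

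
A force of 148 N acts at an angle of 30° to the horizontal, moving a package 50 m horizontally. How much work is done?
W = F·d·cosθ = (148)(50)cos(30°) = 6409 J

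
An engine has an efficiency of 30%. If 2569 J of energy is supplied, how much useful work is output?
W_out = η·W_in = 0.3·2569 = 770.7 J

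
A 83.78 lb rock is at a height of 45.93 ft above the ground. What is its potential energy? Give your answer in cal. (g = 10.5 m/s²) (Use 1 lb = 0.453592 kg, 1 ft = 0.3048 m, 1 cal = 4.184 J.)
Convert to SI: m = 38.0019 kg, h = 13.9995 m
PE = mgh = (38.0019)(10.5)(13.9995) = 5586.07 J = 1335 cal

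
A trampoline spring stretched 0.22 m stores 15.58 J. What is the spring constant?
k = 2·PE/x² = 2·15.58/(0.22)² = 643.8 N/m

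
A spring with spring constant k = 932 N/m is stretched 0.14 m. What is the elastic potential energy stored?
PE = ½kx² = ½(932)(0.14)² = 9.134 J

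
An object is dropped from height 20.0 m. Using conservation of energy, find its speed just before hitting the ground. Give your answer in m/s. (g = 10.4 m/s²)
mgh = ½mv² ⇒ v = √(2gh) = √(2·10.4·20.0) = 20.4 m/s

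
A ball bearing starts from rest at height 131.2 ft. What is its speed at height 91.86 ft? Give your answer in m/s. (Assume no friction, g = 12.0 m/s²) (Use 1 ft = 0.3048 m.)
Convert to SI: h₁−h₂ = 11.9908 m
mgh₁ = mgh₂ + ½mv² ⇒ v = √(2g(h₁−h₂)) = √(2·12.0·11.9908) = 16.96 m/s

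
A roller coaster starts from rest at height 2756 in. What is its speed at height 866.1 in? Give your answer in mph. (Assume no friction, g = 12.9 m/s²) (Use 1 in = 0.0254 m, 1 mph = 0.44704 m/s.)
Convert to SI: h₁−h₂ = 48.0035 m
mgh₁ = mgh₂ + ½mv² ⇒ v = √(2g(h₁−h₂)) = √(2·12.9·48.0035) = 35.1922 m/s = 78.72 mph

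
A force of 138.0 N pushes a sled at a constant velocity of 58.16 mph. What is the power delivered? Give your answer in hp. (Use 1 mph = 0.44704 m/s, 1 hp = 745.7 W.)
Convert to SI: F = 138.0 N, v = 25.9998 m/s
P = Fv = (138.0)(25.9998) = 3587.98 W = 4.812 hp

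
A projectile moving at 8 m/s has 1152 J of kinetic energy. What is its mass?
m = 2·KE/v² = 2·1152/(8)² = 36.0 kg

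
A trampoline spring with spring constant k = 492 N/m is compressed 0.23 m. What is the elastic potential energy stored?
PE = ½kx² = ½(492)(0.23)² = 13.01 J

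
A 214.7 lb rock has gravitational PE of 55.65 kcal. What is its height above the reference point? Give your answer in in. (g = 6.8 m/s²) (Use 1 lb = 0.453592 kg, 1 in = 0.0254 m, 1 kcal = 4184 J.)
Convert to SI: m = 97.3862 kg, PE = 232840 J
h = PE/(mg) = 232840/(97.3862·6.8) = 351.601 m = 13840 in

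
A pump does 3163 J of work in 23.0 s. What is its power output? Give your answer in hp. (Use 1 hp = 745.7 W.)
P = W/t = 3163.0/23.0 = 137.522 W = 0.1844 hp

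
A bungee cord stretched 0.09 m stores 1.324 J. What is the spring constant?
k = 2·PE/x² = 2·1.324/(0.09)² = 326.9 N/m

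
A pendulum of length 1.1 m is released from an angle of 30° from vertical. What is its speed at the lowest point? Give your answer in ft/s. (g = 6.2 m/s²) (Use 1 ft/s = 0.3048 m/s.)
h = L(1 − cosθ) = 1.1(1 − cos30°) = 0.147372 m
v = √(2gh) = √(2·6.2·0.147372) = 1.35182 m/s = 4.435 ft/s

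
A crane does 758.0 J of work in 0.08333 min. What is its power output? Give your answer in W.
Convert to SI: W = 758.0 J, t = 4.9998 s
P = W/t = 758.0/4.9998 = 151.6 W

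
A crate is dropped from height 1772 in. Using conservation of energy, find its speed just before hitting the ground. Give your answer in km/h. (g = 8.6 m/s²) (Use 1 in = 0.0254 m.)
Convert to SI: h = 45.0088 m
mgh = ½mv² ⇒ v = √(2gh) = √(2·8.6·45.0088) = 27.8236 m/s = 100.2 km/h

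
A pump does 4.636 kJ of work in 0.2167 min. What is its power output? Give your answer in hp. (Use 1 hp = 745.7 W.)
Convert to SI: W = 4636.0 J, t = 13.002 s
P = W/t = 4636.0/13.002 = 356.561 W = 0.4782 hp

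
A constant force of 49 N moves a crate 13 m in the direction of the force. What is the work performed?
W = F·d = (49)(13) = 637.0 J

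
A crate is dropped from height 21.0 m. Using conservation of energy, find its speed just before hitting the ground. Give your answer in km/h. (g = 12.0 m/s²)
mgh = ½mv² ⇒ v = √(2gh) = √(2·12.0·21.0) = 22.4499 m/s = 80.82 km/h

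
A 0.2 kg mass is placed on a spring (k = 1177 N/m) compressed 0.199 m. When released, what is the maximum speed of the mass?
½kx² = ½mv² ⇒ v = x√(k/m) = (0.199)√(1177/0.2) = 15.27 m/s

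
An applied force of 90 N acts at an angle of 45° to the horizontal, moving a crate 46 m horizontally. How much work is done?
W = F·d·cosθ = (90)(46)cos(45°) = 2927 J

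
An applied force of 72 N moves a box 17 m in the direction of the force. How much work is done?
W = F·d = (72)(17) = 1224 J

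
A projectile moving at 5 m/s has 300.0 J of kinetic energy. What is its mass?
m = 2·KE/v² = 2·300.0/(5)² = 24.0 kg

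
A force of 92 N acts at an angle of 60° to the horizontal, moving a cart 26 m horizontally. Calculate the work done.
W = F·d·cosθ = (92)(26)cos(60°) = 1196 J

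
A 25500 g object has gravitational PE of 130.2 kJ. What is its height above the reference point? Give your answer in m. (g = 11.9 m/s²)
Convert to SI: m = 25.5 kg, PE = 130200 J
h = PE/(mg) = 130200/(25.5·11.9) = 429.1 m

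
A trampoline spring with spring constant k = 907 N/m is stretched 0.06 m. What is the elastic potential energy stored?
PE = ½kx² = ½(907)(0.06)² = 1.633 J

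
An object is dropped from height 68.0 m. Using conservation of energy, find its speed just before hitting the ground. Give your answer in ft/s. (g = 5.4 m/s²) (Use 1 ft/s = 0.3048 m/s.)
mgh = ½mv² ⇒ v = √(2gh) = √(2·5.4·68.0) = 27.0998 m/s = 88.91 ft/s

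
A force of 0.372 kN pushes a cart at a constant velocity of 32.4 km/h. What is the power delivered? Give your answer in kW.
Convert to SI: F = 372.0 N, v = 9.0 m/s
P = Fv = (372.0)(9.0) = 3348.0 W = 3.348 kW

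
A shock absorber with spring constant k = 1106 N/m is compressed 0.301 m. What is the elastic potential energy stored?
PE = ½kx² = ½(1106)(0.301)² = 50.1 J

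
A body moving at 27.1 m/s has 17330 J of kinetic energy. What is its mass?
m = 2·KE/v² = 2·17330/(27.1)² = 47.19 kg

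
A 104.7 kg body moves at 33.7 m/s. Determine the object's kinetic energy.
KE = ½mv² = ½(104.7)(33.7)² = 59450 J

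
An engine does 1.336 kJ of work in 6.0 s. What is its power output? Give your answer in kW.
Convert to SI: W = 1336.0 J, t = 6.0 s
P = W/t = 1336.0/6.0 = 222.667 W = 0.2227 kW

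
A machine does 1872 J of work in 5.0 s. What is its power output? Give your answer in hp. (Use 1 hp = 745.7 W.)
P = W/t = 1872.0/5.0 = 374.4 W = 0.5021 hp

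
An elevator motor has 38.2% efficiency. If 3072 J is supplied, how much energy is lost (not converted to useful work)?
W_lost = W_in(1 − η) = 3072·(1 − 0.382) = 1898 J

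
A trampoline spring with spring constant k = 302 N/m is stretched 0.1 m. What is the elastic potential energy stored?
PE = ½kx² = ½(302)(0.1)² = 1.51 J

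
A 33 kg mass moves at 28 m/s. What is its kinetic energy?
KE = ½mv² = ½(33)(28)² = 12936.0 J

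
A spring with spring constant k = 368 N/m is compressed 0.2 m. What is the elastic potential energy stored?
PE = ½kx² = ½(368)(0.2)² = 7.36 J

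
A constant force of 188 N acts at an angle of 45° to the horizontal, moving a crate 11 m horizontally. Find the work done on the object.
W = F·d·cosθ = (188)(11)cos(45°) = 1462 J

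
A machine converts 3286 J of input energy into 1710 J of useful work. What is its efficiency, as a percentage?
η = W_out/W_in = 1710/3286 = 52.04%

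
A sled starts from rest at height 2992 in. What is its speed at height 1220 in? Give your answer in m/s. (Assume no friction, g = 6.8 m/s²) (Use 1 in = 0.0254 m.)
Convert to SI: h₁−h₂ = 45.0088 m
mgh₁ = mgh₂ + ½mv² ⇒ v = √(2g(h₁−h₂)) = √(2·6.8·45.0088) = 24.74 m/s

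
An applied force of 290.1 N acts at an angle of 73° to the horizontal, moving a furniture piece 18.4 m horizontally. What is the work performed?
W = F·d·cosθ = (290.1)(18.4)cos(73°) = 1561 J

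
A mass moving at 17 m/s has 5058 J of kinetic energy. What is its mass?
m = 2·KE/v² = 2·5058/(17)² = 35.0 kg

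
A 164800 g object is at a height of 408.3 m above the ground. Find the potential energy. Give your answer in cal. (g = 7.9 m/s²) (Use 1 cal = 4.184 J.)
Convert to SI: m = 164.8 kg, h = 408.3 m
PE = mgh = (164.8)(7.9)(408.3) = 531574 J = 127000 cal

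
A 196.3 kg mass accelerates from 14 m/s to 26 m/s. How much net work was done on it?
W = ΔKE = ½m(v₂² − v₁²) = ½(196.3)(26² − 14²) = 47112.0 J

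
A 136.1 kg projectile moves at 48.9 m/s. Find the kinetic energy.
KE = ½mv² = ½(136.1)(48.9)² = 162700 J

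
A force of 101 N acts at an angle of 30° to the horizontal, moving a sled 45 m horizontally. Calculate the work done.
W = F·d·cosθ = (101)(45)cos(30°) = 3936 J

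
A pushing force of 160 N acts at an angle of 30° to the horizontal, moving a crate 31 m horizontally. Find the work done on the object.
W = F·d·cosθ = (160)(31)cos(30°) = 4295 J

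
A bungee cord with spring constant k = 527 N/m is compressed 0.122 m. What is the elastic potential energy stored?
PE = ½kx² = ½(527)(0.122)² = 3.922 J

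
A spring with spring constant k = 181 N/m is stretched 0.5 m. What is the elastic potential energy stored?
PE = ½kx² = ½(181)(0.5)² = 22.63 J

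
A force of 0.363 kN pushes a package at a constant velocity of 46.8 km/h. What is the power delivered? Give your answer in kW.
Convert to SI: F = 363.0 N, v = 13.0 m/s
P = Fv = (363.0)(13.0) = 4719.0 W = 4.719 kW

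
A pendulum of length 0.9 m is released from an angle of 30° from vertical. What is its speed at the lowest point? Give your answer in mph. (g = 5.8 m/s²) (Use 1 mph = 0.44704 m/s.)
h = L(1 − cosθ) = 0.9(1 − cos30°) = 0.120577 m
v = √(2gh) = √(2·5.8·0.120577) = 1.18266 m/s = 2.646 mph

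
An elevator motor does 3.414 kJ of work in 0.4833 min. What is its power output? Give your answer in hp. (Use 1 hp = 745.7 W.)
Convert to SI: W = 3414.0 J, t = 28.998 s
P = W/t = 3414.0/28.998 = 117.732 W = 0.1579 hp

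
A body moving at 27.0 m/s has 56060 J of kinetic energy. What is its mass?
m = 2·KE/v² = 2·56060/(27.0)² = 153.8 kg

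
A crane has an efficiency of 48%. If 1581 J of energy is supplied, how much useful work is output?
W_out = η·W_in = 0.48·1581 = 758.88 J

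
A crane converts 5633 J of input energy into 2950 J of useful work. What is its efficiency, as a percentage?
η = W_out/W_in = 2950/5633 = 52.37%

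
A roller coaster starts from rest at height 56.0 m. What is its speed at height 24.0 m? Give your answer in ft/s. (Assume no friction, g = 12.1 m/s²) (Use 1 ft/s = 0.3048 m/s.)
mgh₁ = mgh₂ + ½mv² ⇒ v = √(2g(h₁−h₂)) = √(2·12.1·32.0) = 27.828 m/s = 91.3 ft/s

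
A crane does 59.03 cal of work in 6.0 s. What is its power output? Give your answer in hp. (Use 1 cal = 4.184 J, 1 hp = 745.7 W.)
Convert to SI: W = 246.982 J, t = 6.0 s
P = W/t = 246.982/6.0 = 41.1636 W = 0.0552 hp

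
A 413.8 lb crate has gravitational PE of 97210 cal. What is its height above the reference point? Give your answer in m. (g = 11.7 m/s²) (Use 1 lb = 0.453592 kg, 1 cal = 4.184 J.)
Convert to SI: m = 187.696 kg, PE = 406727 J
h = PE/(mg) = 406727/(187.696·11.7) = 185.2 m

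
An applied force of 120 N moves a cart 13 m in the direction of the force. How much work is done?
W = F·d = (120)(13) = 1560 J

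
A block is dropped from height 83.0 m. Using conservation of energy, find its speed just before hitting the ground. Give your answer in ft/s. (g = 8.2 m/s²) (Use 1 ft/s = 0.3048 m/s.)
mgh = ½mv² ⇒ v = √(2gh) = √(2·8.2·83.0) = 36.8944 m/s = 121.0 ft/s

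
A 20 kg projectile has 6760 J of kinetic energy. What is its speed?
v = √(2·KE/m) = √(2·6760/20) = 26.0 m/s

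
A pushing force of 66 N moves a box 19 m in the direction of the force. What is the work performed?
W = F·d = (66)(19) = 1254 J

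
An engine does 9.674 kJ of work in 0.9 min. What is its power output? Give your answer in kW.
Convert to SI: W = 9674.0 J, t = 54.0 s
P = W/t = 9674.0/54.0 = 179.148 W = 0.1791 kW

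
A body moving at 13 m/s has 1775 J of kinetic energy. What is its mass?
m = 2·KE/v² = 2·1775/(13)² = 21.01 kg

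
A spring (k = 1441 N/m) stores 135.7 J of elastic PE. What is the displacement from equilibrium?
x = √(2·PE/k) = √(2·135.7/1441) = 0.434 m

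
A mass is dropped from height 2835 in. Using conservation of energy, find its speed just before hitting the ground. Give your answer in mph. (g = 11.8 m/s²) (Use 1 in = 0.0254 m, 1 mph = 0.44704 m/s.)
Convert to SI: h = 72.009 m
mgh = ½mv² ⇒ v = √(2gh) = √(2·11.8·72.009) = 41.2239 m/s = 92.22 mph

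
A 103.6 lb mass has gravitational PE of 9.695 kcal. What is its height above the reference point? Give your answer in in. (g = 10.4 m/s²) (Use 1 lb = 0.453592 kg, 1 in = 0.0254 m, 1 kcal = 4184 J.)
Convert to SI: m = 46.9921 kg, PE = 40563.9 J
h = PE/(mg) = 40563.9/(46.9921·10.4) = 83.0006 m = 3268 in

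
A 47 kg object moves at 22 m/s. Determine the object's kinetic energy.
KE = ½mv² = ½(47)(22)² = 11374.0 J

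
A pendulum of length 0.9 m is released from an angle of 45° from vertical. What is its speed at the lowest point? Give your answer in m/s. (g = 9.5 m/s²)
h = L(1 − cosθ) = 0.9(1 − cos45°) = 0.263604 m
v = √(2gh) = √(2·9.5·0.263604) = 2.238 m/s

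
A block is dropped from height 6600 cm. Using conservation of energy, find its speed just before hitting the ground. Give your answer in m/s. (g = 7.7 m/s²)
Convert to SI: h = 66.0 m
mgh = ½mv² ⇒ v = √(2gh) = √(2·7.7·66.0) = 31.88 m/s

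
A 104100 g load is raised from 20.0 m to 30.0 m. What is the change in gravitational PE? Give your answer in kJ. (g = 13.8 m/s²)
Convert to SI: m = 104.1 kg, Δh = 10.0 m
ΔPE = mgΔh = (104.1)(13.8)(10.0) = 14365.8 J = 14.37 kJ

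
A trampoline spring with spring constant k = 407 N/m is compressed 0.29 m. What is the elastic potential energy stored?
PE = ½kx² = ½(407)(0.29)² = 17.11 J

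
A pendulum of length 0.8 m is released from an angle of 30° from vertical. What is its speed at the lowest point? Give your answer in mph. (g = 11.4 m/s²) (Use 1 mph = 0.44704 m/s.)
h = L(1 − cosθ) = 0.8(1 − cos30°) = 0.10718 m
v = √(2gh) = √(2·11.4·0.10718) = 1.56323 m/s = 3.497 mph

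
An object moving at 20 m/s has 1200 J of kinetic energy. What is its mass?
m = 2·KE/v² = 2·1200/(20)² = 6.0 kg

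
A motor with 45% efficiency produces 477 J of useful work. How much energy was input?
W_in = W_out/η = 477/0.45 = 1060 J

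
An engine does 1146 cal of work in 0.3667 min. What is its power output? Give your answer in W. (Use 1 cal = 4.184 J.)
Convert to SI: W = 4794.86 J, t = 22.002 s
P = W/t = 4794.86/22.002 = 217.9 W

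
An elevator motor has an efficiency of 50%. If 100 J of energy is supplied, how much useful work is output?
W_out = η·W_in = 0.5·100 = 50.0 J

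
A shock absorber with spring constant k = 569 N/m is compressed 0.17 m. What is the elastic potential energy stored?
PE = ½kx² = ½(569)(0.17)² = 8.222 J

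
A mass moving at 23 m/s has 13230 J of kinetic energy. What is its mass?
m = 2·KE/v² = 2·13230/(23)² = 50.02 kg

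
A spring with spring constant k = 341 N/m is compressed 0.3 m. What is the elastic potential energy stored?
PE = ½kx² = ½(341)(0.3)² = 15.35 J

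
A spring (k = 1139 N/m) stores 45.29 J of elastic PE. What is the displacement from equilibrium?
x = √(2·PE/k) = √(2·45.29/1139) = 0.282 m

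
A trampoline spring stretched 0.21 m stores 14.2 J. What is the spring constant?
k = 2·PE/x² = 2·14.2/(0.21)² = 644.0 N/m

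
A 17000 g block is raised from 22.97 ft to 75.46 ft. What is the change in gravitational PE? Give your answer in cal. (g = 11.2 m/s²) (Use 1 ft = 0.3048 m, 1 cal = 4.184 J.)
Convert to SI: m = 17.0 kg, Δh = 15.999 m
ΔPE = mgΔh = (17.0)(11.2)(15.999) = 3046.2 J = 728.1 cal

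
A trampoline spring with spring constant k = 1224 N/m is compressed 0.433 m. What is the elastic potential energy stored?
PE = ½kx² = ½(1224)(0.433)² = 114.7 J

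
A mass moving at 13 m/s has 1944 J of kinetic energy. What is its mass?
m = 2·KE/v² = 2·1944/(13)² = 23.01 kg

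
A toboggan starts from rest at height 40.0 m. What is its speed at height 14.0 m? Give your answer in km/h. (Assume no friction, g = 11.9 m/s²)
mgh₁ = mgh₂ + ½mv² ⇒ v = √(2g(h₁−h₂)) = √(2·11.9·26.0) = 24.8757 m/s = 89.55 km/h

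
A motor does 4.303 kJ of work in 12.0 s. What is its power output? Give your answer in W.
Convert to SI: W = 4303.0 J, t = 12.0 s
P = W/t = 4303.0/12.0 = 358.6 W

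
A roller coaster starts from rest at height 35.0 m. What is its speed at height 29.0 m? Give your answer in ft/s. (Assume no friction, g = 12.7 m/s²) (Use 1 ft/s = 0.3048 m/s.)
mgh₁ = mgh₂ + ½mv² ⇒ v = √(2g(h₁−h₂)) = √(2·12.7·6.0) = 12.345 m/s = 40.5 ft/s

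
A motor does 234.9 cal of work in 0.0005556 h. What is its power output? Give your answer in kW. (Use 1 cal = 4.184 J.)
Convert to SI: W = 982.822 J, t = 2.00016 s
P = W/t = 982.822/2.00016 = 491.371 W = 0.4914 kW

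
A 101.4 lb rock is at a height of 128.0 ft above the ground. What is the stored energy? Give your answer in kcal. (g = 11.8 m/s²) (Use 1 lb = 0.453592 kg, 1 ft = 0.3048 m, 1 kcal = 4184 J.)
Convert to SI: m = 45.9942 kg, h = 39.0144 m
PE = mgh = (45.9942)(11.8)(39.0144) = 21174.4 J = 5.061 kcal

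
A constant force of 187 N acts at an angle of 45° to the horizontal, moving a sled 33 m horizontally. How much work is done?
W = F·d·cosθ = (187)(33)cos(45°) = 4364 J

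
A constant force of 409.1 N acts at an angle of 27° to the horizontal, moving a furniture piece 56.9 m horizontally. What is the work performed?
W = F·d·cosθ = (409.1)(56.9)cos(27°) = 20740 J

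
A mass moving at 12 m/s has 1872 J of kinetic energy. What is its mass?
m = 2·KE/v² = 2·1872/(12)² = 26.0 kg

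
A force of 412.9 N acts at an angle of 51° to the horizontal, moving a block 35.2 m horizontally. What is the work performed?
W = F·d·cosθ = (412.9)(35.2)cos(51°) = 9147 J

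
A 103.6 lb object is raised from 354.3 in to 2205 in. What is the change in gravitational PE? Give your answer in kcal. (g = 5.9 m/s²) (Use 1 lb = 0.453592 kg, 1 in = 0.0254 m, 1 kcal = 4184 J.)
Convert to SI: m = 46.9921 kg, Δh = 47.0078 m
ΔPE = mgΔh = (46.9921)(5.9)(47.0078) = 13033.1 J = 3.115 kcal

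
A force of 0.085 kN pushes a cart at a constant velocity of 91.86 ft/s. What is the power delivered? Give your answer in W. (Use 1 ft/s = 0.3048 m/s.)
Convert to SI: F = 85.0 N, v = 27.9989 m/s
P = Fv = (85.0)(27.9989) = 2380 W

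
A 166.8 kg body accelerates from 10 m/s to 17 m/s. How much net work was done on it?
W = ΔKE = ½m(v₂² − v₁²) = ½(166.8)(17² − 10²) = 15762.6 J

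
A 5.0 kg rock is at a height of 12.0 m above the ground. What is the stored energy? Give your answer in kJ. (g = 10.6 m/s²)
PE = mgh = (5.0)(10.6)(12.0) = 636.0 J = 0.636 kJ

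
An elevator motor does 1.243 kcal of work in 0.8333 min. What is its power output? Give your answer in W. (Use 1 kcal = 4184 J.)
Convert to SI: W = 5200.71 J, t = 49.998 s
P = W/t = 5200.71/49.998 = 104.0 W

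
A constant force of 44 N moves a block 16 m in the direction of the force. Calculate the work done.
W = F·d = (44)(16) = 704.0 J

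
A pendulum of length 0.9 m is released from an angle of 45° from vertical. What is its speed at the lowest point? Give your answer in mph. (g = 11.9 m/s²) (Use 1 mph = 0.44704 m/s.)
h = L(1 − cosθ) = 0.9(1 − cos45°) = 0.263604 m
v = √(2gh) = √(2·11.9·0.263604) = 2.50475 m/s = 5.603 mph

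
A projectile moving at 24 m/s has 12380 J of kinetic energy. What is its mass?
m = 2·KE/v² = 2·12380/(24)² = 42.99 kg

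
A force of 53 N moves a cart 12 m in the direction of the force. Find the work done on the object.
W = F·d = (53)(12) = 636.0 J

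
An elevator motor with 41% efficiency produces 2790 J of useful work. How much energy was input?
W_in = W_out/η = 2790/0.41 = 6805 J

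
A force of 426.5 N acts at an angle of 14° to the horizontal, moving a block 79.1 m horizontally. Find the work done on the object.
W = F·d·cosθ = (426.5)(79.1)cos(14°) = 32730 J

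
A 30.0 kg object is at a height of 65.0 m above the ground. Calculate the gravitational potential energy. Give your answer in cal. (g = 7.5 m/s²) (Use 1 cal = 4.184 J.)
PE = mgh = (30.0)(7.5)(65.0) = 14625.0 J = 3495 cal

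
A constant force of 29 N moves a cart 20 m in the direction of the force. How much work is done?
W = F·d = (29)(20) = 580.0 J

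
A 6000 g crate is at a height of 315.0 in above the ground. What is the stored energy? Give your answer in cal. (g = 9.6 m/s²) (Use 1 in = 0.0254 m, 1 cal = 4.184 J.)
Convert to SI: m = 6.0 kg, h = 8.001 m
PE = mgh = (6.0)(9.6)(8.001) = 460.858 J = 110.1 cal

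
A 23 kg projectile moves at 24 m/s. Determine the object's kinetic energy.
KE = ½mv² = ½(23)(24)² = 6624.0 J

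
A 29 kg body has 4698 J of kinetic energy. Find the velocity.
v = √(2·KE/m) = √(2·4698/29) = 18.0 m/s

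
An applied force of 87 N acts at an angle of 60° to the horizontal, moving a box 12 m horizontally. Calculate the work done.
W = F·d·cosθ = (87)(12)cos(60°) = 522.0 J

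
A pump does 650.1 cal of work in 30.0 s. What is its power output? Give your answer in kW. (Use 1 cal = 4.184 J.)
Convert to SI: W = 2720.02 J, t = 30.0 s
P = W/t = 2720.02/30.0 = 90.6673 W = 0.09067 kW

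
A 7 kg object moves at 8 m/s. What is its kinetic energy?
KE = ½mv² = ½(7)(8)² = 224.0 J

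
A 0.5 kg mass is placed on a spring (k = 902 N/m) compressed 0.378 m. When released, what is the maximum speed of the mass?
½kx² = ½mv² ⇒ v = x√(k/m) = (0.378)√(902/0.5) = 16.05 m/s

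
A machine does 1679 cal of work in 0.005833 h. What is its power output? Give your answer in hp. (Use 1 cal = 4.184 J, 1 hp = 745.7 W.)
Convert to SI: W = 7024.94 J, t = 20.9988 s
P = W/t = 7024.94/20.9988 = 334.54 W = 0.4486 hp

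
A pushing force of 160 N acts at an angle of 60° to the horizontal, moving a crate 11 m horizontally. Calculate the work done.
W = F·d·cosθ = (160)(11)cos(60°) = 880.0 J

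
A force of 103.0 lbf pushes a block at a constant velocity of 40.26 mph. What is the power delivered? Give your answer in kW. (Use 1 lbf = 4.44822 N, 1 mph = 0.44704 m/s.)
Convert to SI: F = 458.167 N, v = 17.9978 m/s
P = Fv = (458.167)(17.9978) = 8246.01 W = 8.246 kW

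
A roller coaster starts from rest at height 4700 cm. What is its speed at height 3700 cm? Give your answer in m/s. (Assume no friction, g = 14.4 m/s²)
Convert to SI: h₁−h₂ = 10.0 m
mgh₁ = mgh₂ + ½mv² ⇒ v = √(2g(h₁−h₂)) = √(2·14.4·10.0) = 16.97 m/s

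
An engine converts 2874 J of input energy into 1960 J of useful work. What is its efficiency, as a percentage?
η = W_out/W_in = 1960/2874 = 68.2%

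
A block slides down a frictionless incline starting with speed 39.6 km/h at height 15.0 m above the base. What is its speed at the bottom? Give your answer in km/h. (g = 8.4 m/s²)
Convert to SI: v₀ = 11.0 m/s, h = 15.0 m
½mv₀² + mgh = ½mv² ⇒ v = √(v₀² + 2gh) = √(11.0² + 2·8.4·15.0) = 19.3132 m/s = 69.53 km/h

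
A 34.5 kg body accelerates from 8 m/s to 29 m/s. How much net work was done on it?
W = ΔKE = ½m(v₂² − v₁²) = ½(34.5)(29² − 8²) = 13403.25 J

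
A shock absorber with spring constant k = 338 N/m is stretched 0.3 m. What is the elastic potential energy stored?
PE = ½kx² = ½(338)(0.3)² = 15.21 J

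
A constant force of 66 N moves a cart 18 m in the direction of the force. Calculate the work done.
W = F·d = (66)(18) = 1188 J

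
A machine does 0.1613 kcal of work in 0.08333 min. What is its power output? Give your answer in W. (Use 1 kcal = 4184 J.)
Convert to SI: W = 674.879 J, t = 4.9998 s
P = W/t = 674.879/4.9998 = 135.0 W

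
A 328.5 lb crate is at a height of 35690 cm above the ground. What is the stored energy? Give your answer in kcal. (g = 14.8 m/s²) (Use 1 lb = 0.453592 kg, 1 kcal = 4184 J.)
Convert to SI: m = 149.005 kg, h = 356.9 m
PE = mgh = (149.005)(14.8)(356.9) = 787062 J = 188.1 kcal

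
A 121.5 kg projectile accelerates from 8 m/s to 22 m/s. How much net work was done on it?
W = ΔKE = ½m(v₂² − v₁²) = ½(121.5)(22² − 8²) = 25515.0 J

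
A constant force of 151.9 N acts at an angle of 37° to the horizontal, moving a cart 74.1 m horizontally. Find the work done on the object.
W = F·d·cosθ = (151.9)(74.1)cos(37°) = 8989 J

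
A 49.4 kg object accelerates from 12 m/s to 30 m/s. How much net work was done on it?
W = ΔKE = ½m(v₂² − v₁²) = ½(49.4)(30² − 12²) = 18673.2 J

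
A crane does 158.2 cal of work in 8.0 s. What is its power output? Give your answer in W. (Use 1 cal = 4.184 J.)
Convert to SI: W = 661.909 J, t = 8.0 s
P = W/t = 661.909/8.0 = 82.74 W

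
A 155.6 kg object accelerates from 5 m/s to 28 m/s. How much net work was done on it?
W = ΔKE = ½m(v₂² − v₁²) = ½(155.6)(28² − 5²) = 59050.2 J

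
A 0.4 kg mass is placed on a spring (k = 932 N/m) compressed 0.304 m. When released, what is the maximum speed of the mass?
½kx² = ½mv² ⇒ v = x√(k/m) = (0.304)√(932/0.4) = 14.67 m/s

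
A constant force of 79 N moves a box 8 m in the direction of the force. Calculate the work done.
W = F·d = (79)(8) = 632.0 J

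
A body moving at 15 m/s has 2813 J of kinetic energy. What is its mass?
m = 2·KE/v² = 2·2813/(15)² = 25.0 kg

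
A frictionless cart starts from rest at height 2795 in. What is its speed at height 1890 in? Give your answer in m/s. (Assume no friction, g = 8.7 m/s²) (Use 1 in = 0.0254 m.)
Convert to SI: h₁−h₂ = 22.987 m
mgh₁ = mgh₂ + ½mv² ⇒ v = √(2g(h₁−h₂)) = √(2·8.7·22.987) = 20.0 m/s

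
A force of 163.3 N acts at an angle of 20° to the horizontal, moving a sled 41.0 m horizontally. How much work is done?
W = F·d·cosθ = (163.3)(41.0)cos(20°) = 6292 J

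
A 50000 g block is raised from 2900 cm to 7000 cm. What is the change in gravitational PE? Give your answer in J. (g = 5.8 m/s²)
Convert to SI: m = 50.0 kg, Δh = 41.0 m
ΔPE = mgΔh = (50.0)(5.8)(41.0) = 11890 J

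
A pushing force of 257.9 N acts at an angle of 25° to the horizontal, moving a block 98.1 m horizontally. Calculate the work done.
W = F·d·cosθ = (257.9)(98.1)cos(25°) = 22930 J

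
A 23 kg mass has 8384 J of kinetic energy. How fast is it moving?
v = √(2·KE/m) = √(2·8384/23) = 27.0 m/s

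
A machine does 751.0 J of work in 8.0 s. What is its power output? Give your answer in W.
P = W/t = 751.0/8.0 = 93.88 W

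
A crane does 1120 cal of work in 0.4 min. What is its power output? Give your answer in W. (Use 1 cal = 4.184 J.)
Convert to SI: W = 4686.08 J, t = 24.0 s
P = W/t = 4686.08/24.0 = 195.3 W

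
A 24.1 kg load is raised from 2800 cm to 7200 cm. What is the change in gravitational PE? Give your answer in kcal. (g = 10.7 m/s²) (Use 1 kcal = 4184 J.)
Convert to SI: m = 24.1 kg, Δh = 44.0 m
ΔPE = mgΔh = (24.1)(10.7)(44.0) = 11346.3 J = 2.712 kcal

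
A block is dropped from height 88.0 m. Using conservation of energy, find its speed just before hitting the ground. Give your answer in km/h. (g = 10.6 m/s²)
mgh = ½mv² ⇒ v = √(2gh) = √(2·10.6·88.0) = 43.1926 m/s = 155.5 km/h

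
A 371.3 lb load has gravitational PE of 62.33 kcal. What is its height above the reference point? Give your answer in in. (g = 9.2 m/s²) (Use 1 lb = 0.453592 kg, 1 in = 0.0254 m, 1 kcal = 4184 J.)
Convert to SI: m = 168.419 kg, PE = 260789 J
h = PE/(mg) = 260789/(168.419·9.2) = 168.31 m = 6626 in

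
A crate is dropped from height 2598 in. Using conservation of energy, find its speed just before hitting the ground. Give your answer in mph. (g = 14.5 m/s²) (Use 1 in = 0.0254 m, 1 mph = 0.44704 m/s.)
Convert to SI: h = 65.9892 m
mgh = ½mv² ⇒ v = √(2gh) = √(2·14.5·65.9892) = 43.7457 m/s = 97.86 mph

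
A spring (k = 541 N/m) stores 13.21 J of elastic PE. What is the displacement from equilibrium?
x = √(2·PE/k) = √(2·13.21/541) = 0.221 m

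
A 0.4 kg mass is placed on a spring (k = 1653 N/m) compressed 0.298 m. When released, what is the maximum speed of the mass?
½kx² = ½mv² ⇒ v = x√(k/m) = (0.298)√(1653/0.4) = 19.16 m/s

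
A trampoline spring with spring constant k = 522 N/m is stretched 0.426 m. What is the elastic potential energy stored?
PE = ½kx² = ½(522)(0.426)² = 47.37 J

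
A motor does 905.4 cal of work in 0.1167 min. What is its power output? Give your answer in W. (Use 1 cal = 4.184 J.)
Convert to SI: W = 3788.19 J, t = 7.002 s
P = W/t = 3788.19/7.002 = 541.0 W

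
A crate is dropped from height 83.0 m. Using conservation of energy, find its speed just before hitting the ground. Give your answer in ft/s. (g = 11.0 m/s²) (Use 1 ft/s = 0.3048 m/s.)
mgh = ½mv² ⇒ v = √(2gh) = √(2·11.0·83.0) = 42.7317 m/s = 140.2 ft/s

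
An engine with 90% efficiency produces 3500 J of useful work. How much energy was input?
W_in = W_out/η = 3500/0.9 = 3889 J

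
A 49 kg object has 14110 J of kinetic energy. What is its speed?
v = √(2·KE/m) = √(2·14110/49) = 24.0 m/s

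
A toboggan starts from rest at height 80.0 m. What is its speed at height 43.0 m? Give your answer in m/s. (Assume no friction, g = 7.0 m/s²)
mgh₁ = mgh₂ + ½mv² ⇒ v = √(2g(h₁−h₂)) = √(2·7.0·37.0) = 22.76 m/s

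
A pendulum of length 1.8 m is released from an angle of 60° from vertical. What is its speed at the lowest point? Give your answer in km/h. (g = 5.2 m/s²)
h = L(1 − cosθ) = 1.8(1 − cos60°) = 0.9 m
v = √(2gh) = √(2·5.2·0.9) = 3.05941 m/s = 11.01 km/h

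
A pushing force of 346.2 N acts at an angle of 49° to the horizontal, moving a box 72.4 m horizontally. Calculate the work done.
W = F·d·cosθ = (346.2)(72.4)cos(49°) = 16440 J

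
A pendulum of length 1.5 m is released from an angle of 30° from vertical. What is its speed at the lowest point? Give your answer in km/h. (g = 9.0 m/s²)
h = L(1 − cosθ) = 1.5(1 − cos30°) = 0.200962 m
v = √(2gh) = √(2·9.0·0.200962) = 1.90192 m/s = 6.847 km/h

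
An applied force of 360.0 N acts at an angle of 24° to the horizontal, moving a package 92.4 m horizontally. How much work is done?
W = F·d·cosθ = (360.0)(92.4)cos(24°) = 30390 J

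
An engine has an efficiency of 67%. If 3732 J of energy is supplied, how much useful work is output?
W_out = η·W_in = 0.67·3732 = 2500.44 J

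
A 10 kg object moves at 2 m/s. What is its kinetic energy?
KE = ½mv² = ½(10)(2)² = 20.0 J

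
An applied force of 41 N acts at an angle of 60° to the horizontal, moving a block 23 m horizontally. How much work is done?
W = F·d·cosθ = (41)(23)cos(60°) = 471.5 J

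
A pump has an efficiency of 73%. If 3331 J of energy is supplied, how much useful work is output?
W_out = η·W_in = 0.73·3331 = 2431.63 J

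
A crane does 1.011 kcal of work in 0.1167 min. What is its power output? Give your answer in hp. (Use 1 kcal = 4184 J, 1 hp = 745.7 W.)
Convert to SI: W = 4230.02 J, t = 7.002 s
P = W/t = 4230.02/7.002 = 604.117 W = 0.8101 hp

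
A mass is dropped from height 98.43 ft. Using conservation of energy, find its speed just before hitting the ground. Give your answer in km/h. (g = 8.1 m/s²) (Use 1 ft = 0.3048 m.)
Convert to SI: h = 30.0015 m
mgh = ½mv² ⇒ v = √(2gh) = √(2·8.1·30.0015) = 22.0459 m/s = 79.37 km/h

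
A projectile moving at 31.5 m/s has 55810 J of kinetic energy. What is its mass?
m = 2·KE/v² = 2·55810/(31.5)² = 112.5 kg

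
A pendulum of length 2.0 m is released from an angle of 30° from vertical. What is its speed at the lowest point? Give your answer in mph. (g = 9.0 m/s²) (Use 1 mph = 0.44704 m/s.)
h = L(1 − cosθ) = 2.0(1 − cos30°) = 0.267949 m
v = √(2gh) = √(2·9.0·0.267949) = 2.19615 m/s = 4.913 mph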